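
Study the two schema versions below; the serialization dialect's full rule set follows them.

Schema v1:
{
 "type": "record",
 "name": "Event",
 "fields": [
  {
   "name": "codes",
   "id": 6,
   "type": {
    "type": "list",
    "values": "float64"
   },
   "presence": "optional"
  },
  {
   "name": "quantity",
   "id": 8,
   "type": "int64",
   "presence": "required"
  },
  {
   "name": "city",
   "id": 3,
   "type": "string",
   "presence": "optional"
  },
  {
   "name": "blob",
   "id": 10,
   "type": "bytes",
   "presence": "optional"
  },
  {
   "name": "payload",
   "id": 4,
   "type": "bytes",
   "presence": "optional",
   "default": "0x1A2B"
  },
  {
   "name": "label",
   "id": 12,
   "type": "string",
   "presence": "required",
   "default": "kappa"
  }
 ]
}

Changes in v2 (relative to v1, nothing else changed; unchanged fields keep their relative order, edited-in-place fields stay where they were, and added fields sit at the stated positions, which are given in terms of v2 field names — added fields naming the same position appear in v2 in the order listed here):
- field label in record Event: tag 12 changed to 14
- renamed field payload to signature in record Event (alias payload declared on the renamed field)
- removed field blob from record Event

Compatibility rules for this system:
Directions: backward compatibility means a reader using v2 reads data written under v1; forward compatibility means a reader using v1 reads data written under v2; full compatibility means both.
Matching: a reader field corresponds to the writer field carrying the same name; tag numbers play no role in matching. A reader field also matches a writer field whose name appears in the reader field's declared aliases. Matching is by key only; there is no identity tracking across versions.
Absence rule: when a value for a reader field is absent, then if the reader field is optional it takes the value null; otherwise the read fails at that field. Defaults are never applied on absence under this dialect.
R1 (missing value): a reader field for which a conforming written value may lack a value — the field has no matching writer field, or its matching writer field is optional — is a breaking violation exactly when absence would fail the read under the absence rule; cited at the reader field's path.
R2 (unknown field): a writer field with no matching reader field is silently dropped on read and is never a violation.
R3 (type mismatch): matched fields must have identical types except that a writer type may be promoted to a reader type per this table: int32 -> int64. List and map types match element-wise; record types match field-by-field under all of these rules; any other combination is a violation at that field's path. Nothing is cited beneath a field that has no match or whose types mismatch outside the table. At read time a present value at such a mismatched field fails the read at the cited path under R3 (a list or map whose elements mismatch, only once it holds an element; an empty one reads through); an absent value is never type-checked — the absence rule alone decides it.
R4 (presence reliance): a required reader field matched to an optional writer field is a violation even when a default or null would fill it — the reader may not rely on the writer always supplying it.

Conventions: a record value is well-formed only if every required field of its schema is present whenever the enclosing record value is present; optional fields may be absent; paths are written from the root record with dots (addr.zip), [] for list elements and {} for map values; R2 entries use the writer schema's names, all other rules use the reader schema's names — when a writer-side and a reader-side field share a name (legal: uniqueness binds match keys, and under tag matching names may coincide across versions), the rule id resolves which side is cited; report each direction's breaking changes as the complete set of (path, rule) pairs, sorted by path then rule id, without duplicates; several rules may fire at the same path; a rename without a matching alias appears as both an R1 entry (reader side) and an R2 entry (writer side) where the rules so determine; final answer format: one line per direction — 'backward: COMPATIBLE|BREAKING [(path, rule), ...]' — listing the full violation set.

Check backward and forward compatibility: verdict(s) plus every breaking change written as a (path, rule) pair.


each type pair in Event: writer, then reader
backward on Event — v2 reading data written by v1:
  codes: list<float64> -> list<float64>, writer optional; from codes
  quantity: int64 -> int64, writer required; from quantity
  city: string -> string, writer optional; from city
  signature: bytes -> bytes, writer optional; from payload
  label: string -> string, writer required; from label
  writer blob: unknown to reader
  => backward verdict for Event: COMPATIBLE, no violations
forward on Event — v1 reading data written by v2:
  codes: list<float64> -> list<float64>, writer optional; from codes
  quantity: int64 -> int64, writer required; from quantity
  city: string -> string, writer optional; from city
  blob: no writer-side match
  payload: no writer-side match
  label: string -> string, writer required; from label
  writer signature: unknown to reader
  => forward verdict for Event: COMPATIBLE, no violations

backward: COMPATIBLE []; forward: COMPATIBLE []


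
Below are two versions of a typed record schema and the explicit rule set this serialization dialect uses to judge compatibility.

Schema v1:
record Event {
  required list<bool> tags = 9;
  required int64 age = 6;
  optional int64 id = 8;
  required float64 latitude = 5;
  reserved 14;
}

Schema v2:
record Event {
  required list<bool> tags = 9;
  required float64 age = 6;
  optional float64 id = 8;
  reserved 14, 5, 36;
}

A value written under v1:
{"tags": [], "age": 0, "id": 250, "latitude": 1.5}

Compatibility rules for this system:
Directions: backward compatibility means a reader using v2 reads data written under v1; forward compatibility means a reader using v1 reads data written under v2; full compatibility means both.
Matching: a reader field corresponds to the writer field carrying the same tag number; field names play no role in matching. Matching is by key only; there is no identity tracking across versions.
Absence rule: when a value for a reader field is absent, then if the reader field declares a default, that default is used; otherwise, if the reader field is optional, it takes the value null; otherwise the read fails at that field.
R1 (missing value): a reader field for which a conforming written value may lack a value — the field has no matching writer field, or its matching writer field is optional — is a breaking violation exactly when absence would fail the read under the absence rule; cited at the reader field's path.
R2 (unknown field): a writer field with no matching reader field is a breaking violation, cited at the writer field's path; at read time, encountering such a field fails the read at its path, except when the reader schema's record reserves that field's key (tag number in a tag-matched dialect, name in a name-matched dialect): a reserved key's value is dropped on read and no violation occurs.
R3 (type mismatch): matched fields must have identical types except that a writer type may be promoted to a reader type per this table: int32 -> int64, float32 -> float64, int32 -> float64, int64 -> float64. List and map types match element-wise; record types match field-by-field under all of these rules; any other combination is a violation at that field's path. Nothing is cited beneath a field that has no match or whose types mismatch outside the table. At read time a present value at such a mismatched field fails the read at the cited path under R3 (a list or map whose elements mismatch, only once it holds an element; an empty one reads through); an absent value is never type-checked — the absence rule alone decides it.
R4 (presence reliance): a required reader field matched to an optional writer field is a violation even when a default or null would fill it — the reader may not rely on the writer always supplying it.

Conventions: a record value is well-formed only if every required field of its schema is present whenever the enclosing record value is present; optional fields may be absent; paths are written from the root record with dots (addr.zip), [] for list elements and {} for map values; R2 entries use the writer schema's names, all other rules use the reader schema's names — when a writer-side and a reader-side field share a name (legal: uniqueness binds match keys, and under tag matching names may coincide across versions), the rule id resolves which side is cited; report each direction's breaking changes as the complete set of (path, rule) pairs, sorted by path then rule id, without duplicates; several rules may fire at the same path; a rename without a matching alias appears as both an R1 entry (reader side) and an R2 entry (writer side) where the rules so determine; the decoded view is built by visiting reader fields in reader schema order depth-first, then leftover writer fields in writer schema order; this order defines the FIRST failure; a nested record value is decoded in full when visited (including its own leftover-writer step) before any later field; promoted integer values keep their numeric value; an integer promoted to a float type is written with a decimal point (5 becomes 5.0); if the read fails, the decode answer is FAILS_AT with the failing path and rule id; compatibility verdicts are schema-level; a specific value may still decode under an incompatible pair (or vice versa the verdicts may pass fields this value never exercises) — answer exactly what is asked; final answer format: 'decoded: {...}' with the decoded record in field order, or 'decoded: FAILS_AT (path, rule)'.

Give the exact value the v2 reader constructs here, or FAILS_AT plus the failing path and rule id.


decoded: {"tags": [], "age": 0.0, "id": 250.0}

in Event below, arrows point writer -> reader
decode (reader v2):
  tags := []
  age := 0.0 (int64 -> float64)
  id := 250.0 (int64 -> float64)
  writer latitude: reserved -> dropped
  => decoded: {"tags": [], "age": 0.0, "id": 250.0}
the rest of the Event diff is inert for this question:
  field age in record Event: type int64 changed to float64 -> affects the rule determinations only; this particular Event value decodes identically
  field id in record Event: type int64 changed to float64 -> affects the rule determinations only; this particular Event value decodes identically


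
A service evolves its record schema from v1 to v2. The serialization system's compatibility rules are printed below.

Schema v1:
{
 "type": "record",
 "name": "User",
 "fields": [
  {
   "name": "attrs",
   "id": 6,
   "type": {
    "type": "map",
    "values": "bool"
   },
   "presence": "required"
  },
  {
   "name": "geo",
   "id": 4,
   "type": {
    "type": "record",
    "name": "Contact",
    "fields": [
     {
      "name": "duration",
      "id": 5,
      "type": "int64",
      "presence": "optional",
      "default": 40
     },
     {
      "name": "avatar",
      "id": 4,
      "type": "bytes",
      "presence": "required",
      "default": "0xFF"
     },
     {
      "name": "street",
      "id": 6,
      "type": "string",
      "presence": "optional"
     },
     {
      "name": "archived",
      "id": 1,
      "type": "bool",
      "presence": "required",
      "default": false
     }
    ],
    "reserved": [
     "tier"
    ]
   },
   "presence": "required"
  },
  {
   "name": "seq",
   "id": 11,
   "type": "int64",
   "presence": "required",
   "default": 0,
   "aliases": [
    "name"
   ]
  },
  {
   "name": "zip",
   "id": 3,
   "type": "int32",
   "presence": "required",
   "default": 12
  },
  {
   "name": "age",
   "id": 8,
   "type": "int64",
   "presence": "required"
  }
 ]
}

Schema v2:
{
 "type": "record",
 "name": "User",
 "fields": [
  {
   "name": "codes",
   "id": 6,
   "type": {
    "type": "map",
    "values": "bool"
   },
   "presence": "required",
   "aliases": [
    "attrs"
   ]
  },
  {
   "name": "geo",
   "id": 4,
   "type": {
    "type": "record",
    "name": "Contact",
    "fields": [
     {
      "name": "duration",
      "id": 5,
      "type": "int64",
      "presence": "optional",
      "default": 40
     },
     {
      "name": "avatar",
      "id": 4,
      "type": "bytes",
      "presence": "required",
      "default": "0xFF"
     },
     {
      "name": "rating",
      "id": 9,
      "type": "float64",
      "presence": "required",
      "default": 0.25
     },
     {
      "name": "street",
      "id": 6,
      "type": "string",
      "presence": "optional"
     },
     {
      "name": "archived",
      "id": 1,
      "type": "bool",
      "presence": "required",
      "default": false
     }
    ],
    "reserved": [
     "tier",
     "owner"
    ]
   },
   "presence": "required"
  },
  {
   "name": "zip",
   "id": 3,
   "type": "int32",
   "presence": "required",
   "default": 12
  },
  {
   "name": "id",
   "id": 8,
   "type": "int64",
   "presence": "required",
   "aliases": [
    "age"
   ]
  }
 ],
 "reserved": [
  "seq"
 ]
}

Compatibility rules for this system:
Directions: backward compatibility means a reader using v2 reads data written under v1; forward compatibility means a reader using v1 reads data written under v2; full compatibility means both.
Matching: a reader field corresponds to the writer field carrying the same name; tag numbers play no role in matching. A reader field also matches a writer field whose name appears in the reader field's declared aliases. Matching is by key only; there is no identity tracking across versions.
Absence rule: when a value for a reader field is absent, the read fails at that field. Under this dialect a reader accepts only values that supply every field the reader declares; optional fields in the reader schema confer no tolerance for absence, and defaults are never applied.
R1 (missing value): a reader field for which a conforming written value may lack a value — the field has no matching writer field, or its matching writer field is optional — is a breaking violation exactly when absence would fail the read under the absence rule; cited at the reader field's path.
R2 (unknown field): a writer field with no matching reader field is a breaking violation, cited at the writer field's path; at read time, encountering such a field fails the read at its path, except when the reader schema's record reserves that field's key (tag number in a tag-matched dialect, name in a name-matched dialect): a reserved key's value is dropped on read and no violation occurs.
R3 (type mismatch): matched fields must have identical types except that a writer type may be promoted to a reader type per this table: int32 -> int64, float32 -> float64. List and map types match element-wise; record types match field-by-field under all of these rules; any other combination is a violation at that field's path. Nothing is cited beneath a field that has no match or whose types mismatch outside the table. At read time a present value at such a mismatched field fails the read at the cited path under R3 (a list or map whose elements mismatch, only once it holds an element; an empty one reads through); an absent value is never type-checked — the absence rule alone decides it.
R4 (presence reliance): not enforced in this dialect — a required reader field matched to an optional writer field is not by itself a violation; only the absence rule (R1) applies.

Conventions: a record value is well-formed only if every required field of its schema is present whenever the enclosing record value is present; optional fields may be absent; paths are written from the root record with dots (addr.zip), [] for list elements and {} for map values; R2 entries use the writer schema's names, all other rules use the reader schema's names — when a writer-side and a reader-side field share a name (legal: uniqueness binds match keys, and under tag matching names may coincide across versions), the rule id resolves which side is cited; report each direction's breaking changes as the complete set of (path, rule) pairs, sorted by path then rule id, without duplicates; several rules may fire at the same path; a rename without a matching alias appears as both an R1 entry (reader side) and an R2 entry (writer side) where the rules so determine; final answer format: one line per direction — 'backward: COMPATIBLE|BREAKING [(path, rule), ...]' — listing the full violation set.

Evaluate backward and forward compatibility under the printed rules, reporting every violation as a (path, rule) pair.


arrows below run writer -> reader for User
backward pass over User, reader schema v2, writer schema v1:
  codes <- attrs (map<string, bool> -> map<string, bool>, writer required)
  geo <- geo (Contact -> Contact, writer required)
  zip <- zip (int32 -> int32, writer required)
  id <- age (int64 -> int64, writer required)
  writer seq: unknown to reader
  geo.duration <- geo.duration (int64 -> int64, writer optional)
  geo.avatar <- geo.avatar (bytes -> bytes, writer required)
  geo.rating: no writer-side match
  geo.street <- geo.street (string -> string, writer optional)
  geo.archived <- geo.archived (bool -> bool, writer required)
  rule R1 violated at geo.duration
  rule R1 violated at geo.rating
  rule R1 violated at geo.street
  => backward: BREAKING (3)
forward pass over User, reader schema v1, writer schema v2:
  attrs: no writer-side match
  geo <- geo (Contact -> Contact, writer required)
  seq: no writer-side match
  zip <- zip (int32 -> int32, writer required)
  age: no writer-side match
  writer codes: unknown to reader
  writer id: unknown to reader
  geo.duration <- geo.duration (int64 -> int64, writer optional)
  geo.avatar <- geo.avatar (bytes -> bytes, writer required)
  geo.street <- geo.street (string -> string, writer optional)
  geo.archived <- geo.archived (bool -> bool, writer required)
  writer geo.rating: unknown to reader
  rule R1 violated at age
  rule R1 violated at attrs
  rule R2 violated at codes
  rule R1 violated at geo.duration
  rule R2 violated at geo.rating
  rule R1 violated at geo.street
  rule R2 violated at id
  rule R1 violated at seq
  => forward: BREAKING (8)

backward: BREAKING [(geo.duration, R1), (geo.rating, R1), (geo.street, R1)]; forward: BREAKING [(age, R1), (attrs, R1), (codes, R2), (geo.duration, R1), (geo.rating, R2), (geo.street, R1), (id, R2), (seq, R1)]


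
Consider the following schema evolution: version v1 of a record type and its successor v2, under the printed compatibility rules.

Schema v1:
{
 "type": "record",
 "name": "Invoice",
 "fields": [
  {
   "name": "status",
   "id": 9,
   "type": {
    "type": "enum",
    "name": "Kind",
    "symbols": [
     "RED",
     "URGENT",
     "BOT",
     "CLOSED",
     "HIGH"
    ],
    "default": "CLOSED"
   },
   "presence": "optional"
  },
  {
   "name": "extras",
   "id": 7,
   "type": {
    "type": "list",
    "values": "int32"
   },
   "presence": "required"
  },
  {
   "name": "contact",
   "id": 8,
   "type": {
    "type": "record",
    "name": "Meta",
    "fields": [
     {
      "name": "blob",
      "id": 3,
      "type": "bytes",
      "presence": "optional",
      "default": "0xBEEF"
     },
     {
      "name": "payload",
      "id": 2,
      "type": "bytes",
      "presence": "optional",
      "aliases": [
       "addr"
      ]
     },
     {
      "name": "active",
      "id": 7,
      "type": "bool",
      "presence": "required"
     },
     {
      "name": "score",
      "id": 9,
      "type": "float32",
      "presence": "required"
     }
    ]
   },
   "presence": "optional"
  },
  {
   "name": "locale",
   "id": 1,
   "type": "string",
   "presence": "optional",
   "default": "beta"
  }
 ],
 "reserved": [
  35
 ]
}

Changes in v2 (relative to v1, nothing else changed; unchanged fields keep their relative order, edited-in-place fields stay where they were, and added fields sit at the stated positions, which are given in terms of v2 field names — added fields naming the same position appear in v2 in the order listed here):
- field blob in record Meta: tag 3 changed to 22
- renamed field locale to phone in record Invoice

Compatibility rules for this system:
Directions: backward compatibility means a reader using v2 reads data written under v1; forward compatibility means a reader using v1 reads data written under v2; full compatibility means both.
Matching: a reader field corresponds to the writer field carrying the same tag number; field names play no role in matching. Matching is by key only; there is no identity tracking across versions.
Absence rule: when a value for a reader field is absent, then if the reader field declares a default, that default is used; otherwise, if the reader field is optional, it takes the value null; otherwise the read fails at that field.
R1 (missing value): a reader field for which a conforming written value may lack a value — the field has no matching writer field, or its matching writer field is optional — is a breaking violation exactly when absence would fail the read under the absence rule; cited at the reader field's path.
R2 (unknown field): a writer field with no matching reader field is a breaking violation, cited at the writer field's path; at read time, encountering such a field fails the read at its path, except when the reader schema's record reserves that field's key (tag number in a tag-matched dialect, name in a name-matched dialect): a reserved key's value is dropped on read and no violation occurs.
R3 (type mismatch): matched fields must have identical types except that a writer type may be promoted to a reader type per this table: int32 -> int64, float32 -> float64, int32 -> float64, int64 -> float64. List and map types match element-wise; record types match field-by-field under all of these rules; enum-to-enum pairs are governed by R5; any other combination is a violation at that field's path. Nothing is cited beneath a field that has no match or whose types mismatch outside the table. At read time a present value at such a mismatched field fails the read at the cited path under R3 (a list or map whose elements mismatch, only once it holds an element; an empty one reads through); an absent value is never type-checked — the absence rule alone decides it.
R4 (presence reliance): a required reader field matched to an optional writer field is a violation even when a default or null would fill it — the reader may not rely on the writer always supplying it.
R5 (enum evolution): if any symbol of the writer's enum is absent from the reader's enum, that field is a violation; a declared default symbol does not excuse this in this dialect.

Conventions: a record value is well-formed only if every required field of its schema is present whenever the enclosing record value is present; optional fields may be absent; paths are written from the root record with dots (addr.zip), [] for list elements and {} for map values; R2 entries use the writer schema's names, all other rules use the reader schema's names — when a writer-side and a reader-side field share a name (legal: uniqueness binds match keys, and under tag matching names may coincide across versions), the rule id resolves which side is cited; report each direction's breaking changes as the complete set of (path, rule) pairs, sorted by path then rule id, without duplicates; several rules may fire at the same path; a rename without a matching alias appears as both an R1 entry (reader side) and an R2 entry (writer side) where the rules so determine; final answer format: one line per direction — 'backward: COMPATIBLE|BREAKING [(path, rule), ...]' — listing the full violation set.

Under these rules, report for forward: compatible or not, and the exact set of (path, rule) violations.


in Invoice below, arrows point writer -> reader
forward pass over Invoice, reader schema v1, writer schema v2:
  status <- status (Kind -> Kind, writer optional)
  extras <- extras (list<int32> -> list<int32>, writer required)
  contact <- contact (Meta -> Meta, writer optional)
  locale <- phone (string -> string, writer optional)
  contact.blob: no writer-side match
  contact.payload <- contact.payload (bytes -> bytes, writer optional)
  contact.active <- contact.active (bool -> bool, writer required)
  contact.score <- contact.score (float32 -> float32, writer required)
  writer field contact.blob has no reader counterpart
  breaking: (contact.blob, R2)
  => forward: BREAKING (1)
diffs on Invoice not affecting the asked answer:
  renamed field locale to phone in record Invoice -> triggers nothing under Invoice's printed rules — same verdict

forward: BREAKING [(contact.blob, R2)]


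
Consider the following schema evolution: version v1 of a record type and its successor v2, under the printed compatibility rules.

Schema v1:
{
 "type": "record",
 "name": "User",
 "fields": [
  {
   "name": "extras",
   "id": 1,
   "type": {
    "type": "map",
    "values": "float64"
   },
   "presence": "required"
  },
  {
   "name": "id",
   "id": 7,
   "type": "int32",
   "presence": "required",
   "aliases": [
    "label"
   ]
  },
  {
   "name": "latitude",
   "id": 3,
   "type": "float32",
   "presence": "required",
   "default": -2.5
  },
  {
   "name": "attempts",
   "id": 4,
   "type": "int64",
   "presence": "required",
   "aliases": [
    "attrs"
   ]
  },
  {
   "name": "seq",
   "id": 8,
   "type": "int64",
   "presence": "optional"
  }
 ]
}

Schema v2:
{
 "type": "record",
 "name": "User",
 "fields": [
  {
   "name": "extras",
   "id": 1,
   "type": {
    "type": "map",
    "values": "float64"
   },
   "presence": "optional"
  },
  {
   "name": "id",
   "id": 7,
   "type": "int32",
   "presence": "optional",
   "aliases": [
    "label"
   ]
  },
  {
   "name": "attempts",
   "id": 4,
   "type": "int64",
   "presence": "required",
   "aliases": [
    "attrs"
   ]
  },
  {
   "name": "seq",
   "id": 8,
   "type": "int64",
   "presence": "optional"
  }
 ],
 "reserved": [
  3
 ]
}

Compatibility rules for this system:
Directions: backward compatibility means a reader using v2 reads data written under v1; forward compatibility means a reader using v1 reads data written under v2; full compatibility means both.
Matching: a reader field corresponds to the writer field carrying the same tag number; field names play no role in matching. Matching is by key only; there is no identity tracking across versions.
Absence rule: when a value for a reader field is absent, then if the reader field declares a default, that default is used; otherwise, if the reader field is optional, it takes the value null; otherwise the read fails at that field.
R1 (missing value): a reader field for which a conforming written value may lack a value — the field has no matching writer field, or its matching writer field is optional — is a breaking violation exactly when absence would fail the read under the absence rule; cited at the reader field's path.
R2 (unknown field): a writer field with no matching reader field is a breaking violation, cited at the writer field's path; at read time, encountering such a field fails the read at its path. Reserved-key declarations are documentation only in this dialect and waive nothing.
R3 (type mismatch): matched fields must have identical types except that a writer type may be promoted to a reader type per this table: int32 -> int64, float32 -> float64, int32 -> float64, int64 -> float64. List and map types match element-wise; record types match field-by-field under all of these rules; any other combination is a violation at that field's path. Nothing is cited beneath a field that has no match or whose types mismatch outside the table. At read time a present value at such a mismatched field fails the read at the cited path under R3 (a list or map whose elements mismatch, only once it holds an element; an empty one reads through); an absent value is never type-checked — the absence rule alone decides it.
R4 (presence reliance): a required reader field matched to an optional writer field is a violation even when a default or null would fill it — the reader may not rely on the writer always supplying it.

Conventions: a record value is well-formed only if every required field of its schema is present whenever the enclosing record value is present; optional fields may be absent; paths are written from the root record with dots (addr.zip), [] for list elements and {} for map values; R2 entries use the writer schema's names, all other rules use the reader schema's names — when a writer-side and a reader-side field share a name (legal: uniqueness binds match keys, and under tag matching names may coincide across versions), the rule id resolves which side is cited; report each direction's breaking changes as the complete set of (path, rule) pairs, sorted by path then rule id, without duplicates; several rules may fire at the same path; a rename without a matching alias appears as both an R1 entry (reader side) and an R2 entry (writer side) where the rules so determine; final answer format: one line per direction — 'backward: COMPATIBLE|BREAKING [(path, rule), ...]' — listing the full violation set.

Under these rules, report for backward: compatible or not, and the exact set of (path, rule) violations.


backward: BREAKING [(latitude, R2)]

each type pair in User: writer, then reader
backward analysis of User with v2 as reader and v1 as writer:
  map<string, float64> -> map<string, float64>, writer required: extras aligns to extras
  int32 -> int32, writer required: id aligns to id
  int64 -> int64, writer required: attempts aligns to attempts
  int64 -> int64, writer optional: seq aligns to seq
  latitude (writer side), unknown to reader
  breaking: (latitude, R2)
  backward on User therefore BREAKING (1)
the other User changes do not affect what is asked:
  field extras in record User: required changed to optional -> its effect on User is confined to the forward direction, not asked
  field id in record User: required changed to optional -> its effect on User is confined to the forward direction, not asked


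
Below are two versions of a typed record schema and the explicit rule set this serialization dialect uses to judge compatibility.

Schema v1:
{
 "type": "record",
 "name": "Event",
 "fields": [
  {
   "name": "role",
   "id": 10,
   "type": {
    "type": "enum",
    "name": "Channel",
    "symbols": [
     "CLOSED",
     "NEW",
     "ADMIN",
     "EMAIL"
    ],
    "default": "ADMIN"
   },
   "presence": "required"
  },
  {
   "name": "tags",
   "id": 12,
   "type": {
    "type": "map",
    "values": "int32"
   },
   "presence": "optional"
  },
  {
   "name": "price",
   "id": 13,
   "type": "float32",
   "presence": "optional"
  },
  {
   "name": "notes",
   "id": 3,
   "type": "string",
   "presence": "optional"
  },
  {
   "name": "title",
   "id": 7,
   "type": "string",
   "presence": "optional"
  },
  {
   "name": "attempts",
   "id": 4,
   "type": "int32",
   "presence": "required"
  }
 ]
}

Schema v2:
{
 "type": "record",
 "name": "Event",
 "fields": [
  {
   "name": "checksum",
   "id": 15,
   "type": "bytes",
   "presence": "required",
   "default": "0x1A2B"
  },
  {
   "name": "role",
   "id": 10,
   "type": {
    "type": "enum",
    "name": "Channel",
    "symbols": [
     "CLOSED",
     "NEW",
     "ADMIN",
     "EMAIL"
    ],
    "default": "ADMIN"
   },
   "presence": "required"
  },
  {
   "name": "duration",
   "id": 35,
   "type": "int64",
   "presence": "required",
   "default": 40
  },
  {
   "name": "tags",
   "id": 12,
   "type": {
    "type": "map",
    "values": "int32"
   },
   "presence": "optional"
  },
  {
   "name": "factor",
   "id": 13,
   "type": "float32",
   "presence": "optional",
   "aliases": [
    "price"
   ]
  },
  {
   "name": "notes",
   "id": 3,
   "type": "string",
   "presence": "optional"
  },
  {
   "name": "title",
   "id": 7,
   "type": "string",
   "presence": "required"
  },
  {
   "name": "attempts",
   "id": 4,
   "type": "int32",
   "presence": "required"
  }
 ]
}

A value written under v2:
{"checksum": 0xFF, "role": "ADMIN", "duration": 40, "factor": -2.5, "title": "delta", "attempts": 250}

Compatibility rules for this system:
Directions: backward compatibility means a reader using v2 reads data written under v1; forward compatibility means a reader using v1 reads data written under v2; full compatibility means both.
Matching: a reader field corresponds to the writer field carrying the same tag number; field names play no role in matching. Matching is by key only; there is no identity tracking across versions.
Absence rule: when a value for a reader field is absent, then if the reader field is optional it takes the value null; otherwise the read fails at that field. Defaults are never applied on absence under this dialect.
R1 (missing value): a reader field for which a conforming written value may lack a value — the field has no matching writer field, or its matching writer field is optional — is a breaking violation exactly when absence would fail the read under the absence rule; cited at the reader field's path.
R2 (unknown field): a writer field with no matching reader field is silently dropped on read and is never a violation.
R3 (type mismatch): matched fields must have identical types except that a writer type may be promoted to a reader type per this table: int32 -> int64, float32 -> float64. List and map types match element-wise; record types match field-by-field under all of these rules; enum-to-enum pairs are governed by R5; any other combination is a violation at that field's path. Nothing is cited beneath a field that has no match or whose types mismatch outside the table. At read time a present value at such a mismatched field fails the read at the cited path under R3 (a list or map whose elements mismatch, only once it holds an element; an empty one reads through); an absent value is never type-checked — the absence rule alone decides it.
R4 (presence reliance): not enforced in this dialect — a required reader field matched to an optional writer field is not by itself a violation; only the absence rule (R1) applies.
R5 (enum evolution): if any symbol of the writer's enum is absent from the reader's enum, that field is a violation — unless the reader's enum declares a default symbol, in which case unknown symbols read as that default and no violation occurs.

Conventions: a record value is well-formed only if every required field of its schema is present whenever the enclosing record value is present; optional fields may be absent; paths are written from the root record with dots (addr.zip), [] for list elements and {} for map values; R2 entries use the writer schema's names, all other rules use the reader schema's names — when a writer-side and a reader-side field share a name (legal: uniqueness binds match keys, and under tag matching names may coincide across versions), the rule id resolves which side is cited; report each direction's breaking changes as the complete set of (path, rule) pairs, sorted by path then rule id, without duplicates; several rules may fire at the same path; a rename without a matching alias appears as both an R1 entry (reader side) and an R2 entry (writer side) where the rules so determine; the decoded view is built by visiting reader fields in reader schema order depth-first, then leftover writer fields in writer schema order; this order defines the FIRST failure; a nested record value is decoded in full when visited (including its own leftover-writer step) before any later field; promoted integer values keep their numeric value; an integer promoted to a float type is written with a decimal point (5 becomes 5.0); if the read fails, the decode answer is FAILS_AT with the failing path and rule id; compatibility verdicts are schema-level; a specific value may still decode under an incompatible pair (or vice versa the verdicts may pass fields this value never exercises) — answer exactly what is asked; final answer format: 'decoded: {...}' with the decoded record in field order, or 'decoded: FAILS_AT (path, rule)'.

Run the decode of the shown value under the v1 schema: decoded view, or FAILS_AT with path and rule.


arrows below run writer -> reader for Event
decode (reader v1):
  role := "ADMIN"
  tags := null (absent, optional -> null)
  price := -2.5 (from writer factor)
  notes := null (absent, optional -> null)
  title := "delta"
  attempts := 250
  writer checksum: unknown -> dropped
  writer duration: unknown -> dropped
  => decoded: {"role": "ADMIN", "tags": null, "price": -2.5, "notes": null, "title": "delta", "attempts": 250}
remaining Event differences; none change what is asked:
  renamed field price to factor in record Event (alias price declared on the renamed field) -> inert under this dialect — no rule fires on Event and the result does not move
  added field checksum to record Event: required bytes, tag 15, default 0x1A2B (in v2 it sits immediately before role) -> affects the rule determinations only; this particular Event value decodes identically
  field title in record Event: optional changed to required -> affects the rule determinations only; this particular Event value decodes identically
  added field duration to record Event: required int64, tag 35, default 40 (in v2 it sits immediately before tags) -> affects the rule determinations only; this particular Event value decodes identically

decoded: {"role": "ADMIN", "tags": null, "price": -2.5, "notes": null, "title": "delta", "attempts": 250}


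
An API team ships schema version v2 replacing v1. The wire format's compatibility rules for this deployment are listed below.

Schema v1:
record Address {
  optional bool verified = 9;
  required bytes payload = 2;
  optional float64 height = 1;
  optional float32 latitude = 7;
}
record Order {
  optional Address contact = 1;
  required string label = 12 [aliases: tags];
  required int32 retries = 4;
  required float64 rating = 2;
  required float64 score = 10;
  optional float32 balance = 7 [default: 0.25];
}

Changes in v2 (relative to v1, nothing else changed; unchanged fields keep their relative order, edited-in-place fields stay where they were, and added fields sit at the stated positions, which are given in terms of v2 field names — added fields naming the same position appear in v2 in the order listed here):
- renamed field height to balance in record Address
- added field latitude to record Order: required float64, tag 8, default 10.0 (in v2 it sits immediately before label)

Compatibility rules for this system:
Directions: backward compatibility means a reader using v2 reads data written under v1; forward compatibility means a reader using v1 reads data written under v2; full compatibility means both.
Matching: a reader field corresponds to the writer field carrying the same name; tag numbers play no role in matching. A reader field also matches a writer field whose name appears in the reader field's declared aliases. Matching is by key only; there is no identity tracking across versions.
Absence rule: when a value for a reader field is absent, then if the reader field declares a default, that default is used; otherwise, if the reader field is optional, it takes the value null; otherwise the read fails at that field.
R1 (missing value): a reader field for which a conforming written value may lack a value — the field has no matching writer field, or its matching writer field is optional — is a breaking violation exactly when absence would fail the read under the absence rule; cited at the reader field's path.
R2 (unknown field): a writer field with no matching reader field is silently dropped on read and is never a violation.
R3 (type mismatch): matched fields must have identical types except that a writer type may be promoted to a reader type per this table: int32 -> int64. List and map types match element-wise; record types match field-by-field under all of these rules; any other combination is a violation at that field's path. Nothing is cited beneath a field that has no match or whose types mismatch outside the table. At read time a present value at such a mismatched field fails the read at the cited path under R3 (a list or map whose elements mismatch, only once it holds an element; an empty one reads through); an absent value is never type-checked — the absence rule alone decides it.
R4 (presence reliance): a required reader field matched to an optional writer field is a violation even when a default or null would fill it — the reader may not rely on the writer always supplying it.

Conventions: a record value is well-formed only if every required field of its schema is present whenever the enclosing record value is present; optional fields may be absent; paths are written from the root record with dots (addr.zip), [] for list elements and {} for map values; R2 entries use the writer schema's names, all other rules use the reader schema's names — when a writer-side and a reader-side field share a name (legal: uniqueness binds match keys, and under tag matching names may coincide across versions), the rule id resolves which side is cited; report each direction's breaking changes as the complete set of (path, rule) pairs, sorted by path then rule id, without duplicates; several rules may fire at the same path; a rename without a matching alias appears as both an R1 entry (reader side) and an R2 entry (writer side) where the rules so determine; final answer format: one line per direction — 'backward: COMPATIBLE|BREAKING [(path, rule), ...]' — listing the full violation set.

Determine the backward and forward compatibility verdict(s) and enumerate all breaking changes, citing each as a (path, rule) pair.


backward: COMPATIBLE []; forward: COMPATIBLE []

the writer's type comes first in each Order pair
backward for Order (reader v2, writer v1):
  contact: paired with writer contact (Address -> Address; writer optional)
  no writer field matches reader latitude
  label: paired with writer label (string -> string; writer required)
  retries: paired with writer retries (int32 -> int32; writer required)
  rating: paired with writer rating (float64 -> float64; writer required)
  score: paired with writer score (float64 -> float64; writer required)
  balance: paired with writer balance (float32 -> float32; writer optional)
  contact.verified: paired with writer contact.verified (bool -> bool; writer optional)
  contact.payload: paired with writer contact.payload (bytes -> bytes; writer required)
  no writer field matches reader contact.balance
  contact.latitude: paired with writer contact.latitude (float32 -> float32; writer optional)
  leftover writer field: contact.height
  => backward verdict for Order: COMPATIBLE, no violations
forward for Order (reader v1, writer v2):
  contact: paired with writer contact (Address -> Address; writer optional)
  label: paired with writer label (string -> string; writer required)
  retries: paired with writer retries (int32 -> int32; writer required)
  rating: paired with writer rating (float64 -> float64; writer required)
  score: paired with writer score (float64 -> float64; writer required)
  balance: paired with writer balance (float32 -> float32; writer optional)
  leftover writer field: latitude
  contact.verified: paired with writer contact.verified (bool -> bool; writer optional)
  contact.payload: paired with writer contact.payload (bytes -> bytes; writer required)
  no writer field matches reader contact.height
  contact.latitude: paired with writer contact.latitude (float32 -> float32; writer optional)
  leftover writer field: contact.balance
  => forward verdict for Order: COMPATIBLE, no violations
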